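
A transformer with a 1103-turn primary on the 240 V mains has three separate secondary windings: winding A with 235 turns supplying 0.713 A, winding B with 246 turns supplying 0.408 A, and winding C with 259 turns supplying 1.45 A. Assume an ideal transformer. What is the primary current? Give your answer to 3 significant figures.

I_p ≈ 0.583 A

V_A = 240 × 235/1103 = 51.133 V; V_B = 240 × 246/1103 = 53.527 V; V_C = 240 × 259/1103 = 56.355 V.
P_out = V_A I_A + V_B I_B + V_C I_C = 51.133×0.713 + 53.527×0.408 + 56.355×1.45 = 36.458 + 21.839 + 81.715 = 140.01 W.
Ideal ⇒ P_in = P_out, so I_p = P_out/V_p = 140.01/240 = 0.583 A.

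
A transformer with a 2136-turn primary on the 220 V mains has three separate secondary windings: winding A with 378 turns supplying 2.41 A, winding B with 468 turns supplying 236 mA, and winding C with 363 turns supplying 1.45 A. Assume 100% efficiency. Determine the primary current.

V_A = 220 × 378/2136 = 38.933 V; V_B = 220 × 468/2136 = 48.202 V; V_C = 220 × 363/2136 = 37.388 V.
P_out = V_A I_A + V_B I_B + V_C I_C = 38.933×2.41 + 48.202×0.236 + 37.388×1.45 = 93.828 + 11.376 + 54.212 = 159.42 W.
Ideal ⇒ P_in = P_out, so I_p = P_out/V_p = 159.42/220 = 0.725 A.

I_p ≈ 0.725 A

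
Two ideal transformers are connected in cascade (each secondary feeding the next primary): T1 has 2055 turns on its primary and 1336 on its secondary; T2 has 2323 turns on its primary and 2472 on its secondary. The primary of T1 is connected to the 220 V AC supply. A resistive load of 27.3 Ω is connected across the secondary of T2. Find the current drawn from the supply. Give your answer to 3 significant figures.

I_supply ≈ 3.86 A

After T1: V = 220.00 × 1336/2055 = 143.03 V.
After T2: V = 143.03 × 2472/2323 = 152.20 V.
I_load = 152.20/27.3 = 5.5751 A, so P_out = 152.20 × 5.5751 = 848.54 W.
All ideal ⇒ P_in = P_out, so I_supply = 848.54/220 = 3.86 A.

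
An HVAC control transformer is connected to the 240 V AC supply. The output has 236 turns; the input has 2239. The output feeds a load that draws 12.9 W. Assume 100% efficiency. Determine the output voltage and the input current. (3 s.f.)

V_out = V_in × N_out/N_in = 240 × 236/2239 = 25.297 V.
I_out = P/V_out = 12.9/25.297 = 0.50994 A.
I_in = I_out × N_out/N_in = 0.50994 × 236/2239 = 0.0538 A.

V_out ≈ 25.3 V, I_in ≈ 0.0538 A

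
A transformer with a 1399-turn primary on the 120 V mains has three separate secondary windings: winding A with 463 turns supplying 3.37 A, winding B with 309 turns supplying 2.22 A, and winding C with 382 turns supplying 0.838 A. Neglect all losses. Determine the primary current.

I_p ≈ 1.83 A

V_A = 120 × 463/1399 = 39.714 V; V_B = 120 × 309/1399 = 26.505 V; V_C = 120 × 382/1399 = 32.766 V.
P_out = V_A I_A + V_B I_B + V_C I_C = 39.714×3.37 + 26.505×2.22 + 32.766×0.838 = 133.84 + 58.840 + 27.458 = 220.13 W.
Ideal ⇒ P_in = P_out, so I_p = P_out/V_p = 220.13/120 = 1.83 A.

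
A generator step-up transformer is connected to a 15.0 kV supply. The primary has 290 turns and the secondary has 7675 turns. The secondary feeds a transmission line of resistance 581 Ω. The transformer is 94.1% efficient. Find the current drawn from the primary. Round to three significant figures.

I_p ≈ 19200 A

V_s = 15000 × 7675/290 = 396980 V.
I_s = V_s/R = 396980/581 = 683.27 A.
P_out = V_s I_s = 396980 × 683.27 = 2.7125×10^8 W.
P_in = P_out/η = 2.7125×10^8/0.941 = 2.8826×10^8 W.
I_p = P_in/V_p = 2.8826×10^8/15000 = 19200 A.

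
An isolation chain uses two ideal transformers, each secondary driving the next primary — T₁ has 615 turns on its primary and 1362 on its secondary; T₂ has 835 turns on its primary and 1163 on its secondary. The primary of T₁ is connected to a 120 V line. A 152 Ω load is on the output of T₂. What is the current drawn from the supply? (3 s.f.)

I_supply ≈ 7.51 A

After T₁: V = 120.00 × 1362/615 = 265.76 V.
After T₂: V = 265.76 × 1163/835 = 370.15 V.
I_load = 370.15/152 = 2.4352 A, so P_out = 370.15 × 2.4352 = 901.38 W.
All ideal ⇒ P_in = P_out, so I_supply = 901.38/120 = 7.51 A.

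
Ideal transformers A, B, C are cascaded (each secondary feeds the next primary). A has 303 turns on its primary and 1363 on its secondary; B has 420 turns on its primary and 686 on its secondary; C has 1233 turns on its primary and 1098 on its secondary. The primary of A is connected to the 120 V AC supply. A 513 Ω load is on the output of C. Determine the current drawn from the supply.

I_supply ≈ 10.0 A

After A: V = 120.00 × 1363/303 = 539.80 V.
After B: V = 539.80 × 686/420 = 881.68 V.
After C: V = 881.68 × 1098/1233 = 785.14 V.
I_load = 785.14/513 = 1.5305 A, so P_out = 785.14 × 1.5305 = 1201.7 W.
All ideal ⇒ P_in = P_out, so I_supply = 1201.7/120 = 10.0 A.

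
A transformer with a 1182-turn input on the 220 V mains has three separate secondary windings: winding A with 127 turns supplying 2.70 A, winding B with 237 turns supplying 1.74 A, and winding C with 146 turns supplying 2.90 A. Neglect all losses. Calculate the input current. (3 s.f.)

V_A = 220 × 127/1182 = 23.638 V; V_B = 220 × 237/1182 = 44.112 V; V_C = 220 × 146/1182 = 27.174 V.
P_out = V_A I_A + V_B I_B + V_C I_C = 23.638×2.70 + 44.112×1.74 + 27.174×2.90 = 63.822 + 76.754 + 78.805 = 219.38 W.
Ideal ⇒ P_in = P_out, so I_in = P_out/V_in = 219.38/220 = 0.997 A.

I_in ≈ 0.997 A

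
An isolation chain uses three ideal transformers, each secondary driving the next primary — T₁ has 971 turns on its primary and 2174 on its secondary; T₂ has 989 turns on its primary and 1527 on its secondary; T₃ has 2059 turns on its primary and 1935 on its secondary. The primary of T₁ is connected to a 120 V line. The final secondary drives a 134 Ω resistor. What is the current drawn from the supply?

I_supply ≈ 9.45 A

After T₁: V = 120.00 × 2174/971 = 268.67 V.
After T₂: V = 268.67 × 1527/989 = 414.82 V.
After T₃: V = 414.82 × 1935/2059 = 389.84 V.
I_load = 389.84/134 = 2.9093 A, so P_out = 389.84 × 2.9093 = 1134.2 W.
All ideal ⇒ P_in = P_out, so I_supply = 1134.2/120 = 9.45 A.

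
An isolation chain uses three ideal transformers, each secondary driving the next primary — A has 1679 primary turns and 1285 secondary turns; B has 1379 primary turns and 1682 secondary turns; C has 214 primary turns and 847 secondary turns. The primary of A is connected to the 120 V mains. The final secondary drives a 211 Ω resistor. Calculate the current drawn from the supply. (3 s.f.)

I_supply ≈ 7.76 A

After A: V = 120.00 × 1285/1679 = 91.840 V.
After B: V = 91.840 × 1682/1379 = 112.02 V.
After C: V = 112.02 × 847/214 = 443.37 V.
I_load = 443.37/211 = 2.1013 A, so P_out = 443.37 × 2.1013 = 931.64 W.
All ideal ⇒ P_in = P_out, so I_supply = 931.64/120 = 7.76 A.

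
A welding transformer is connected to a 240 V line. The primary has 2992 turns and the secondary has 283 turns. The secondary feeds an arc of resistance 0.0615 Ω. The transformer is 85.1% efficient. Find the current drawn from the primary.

I_p ≈ 41.0 A

V_s = 240 × 283/2992 = 22.701 V.
I_s = V_s/R = 22.701/0.0615 = 369.11 A.
P_out = V_s I_s = 22.701 × 369.11 = 8379.1 W.
P_in = P_out/η = 8379.1/0.851 = 9846.2 W.
I_p = P_in/V_p = 9846.2/240 = 41.0 A.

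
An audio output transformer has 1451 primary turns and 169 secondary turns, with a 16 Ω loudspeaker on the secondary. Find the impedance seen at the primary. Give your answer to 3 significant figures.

Z_p = (N_p/N_s)² × Z_s = (1451/169)² × 16 = 1180 Ω.

Z_p ≈ 1180 Ω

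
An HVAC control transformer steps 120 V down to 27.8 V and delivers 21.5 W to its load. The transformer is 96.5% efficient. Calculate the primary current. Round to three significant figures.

I_p ≈ 0.186 A

P_in = P_out/η = 21.5/0.965 = 22.280 W.
I_p = P_in/V_p = 22.280/120 = 0.186 A.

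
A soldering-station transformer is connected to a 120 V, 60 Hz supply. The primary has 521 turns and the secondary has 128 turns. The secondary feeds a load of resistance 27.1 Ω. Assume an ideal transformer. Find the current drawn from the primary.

V_s = V_p × N_s/N_p = 120 × 128/521 = 29.482 V.
I_s = V_s/R = 29.482/27.1 = 1.0879 A.
For an ideal transformer I_p N_p = I_s N_s, so I_p = 1.0879 × 128/521 = 0.267 A.

I_p ≈ 0.267 A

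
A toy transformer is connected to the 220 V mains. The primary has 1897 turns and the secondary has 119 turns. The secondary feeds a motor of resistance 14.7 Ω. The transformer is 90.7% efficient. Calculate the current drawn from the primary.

V_s = 220 × 119/1897 = 13.801 V.
I_s = V_s/R = 13.801/14.7 = 0.93883 A.
P_out = V_s I_s = 13.801 × 0.93883 = 12.956 W.
P_in = P_out/η = 12.956/0.907 = 14.285 W.
I_p = P_in/V_p = 14.285/220 = 0.0649 A.

I_p ≈ 0.0649 A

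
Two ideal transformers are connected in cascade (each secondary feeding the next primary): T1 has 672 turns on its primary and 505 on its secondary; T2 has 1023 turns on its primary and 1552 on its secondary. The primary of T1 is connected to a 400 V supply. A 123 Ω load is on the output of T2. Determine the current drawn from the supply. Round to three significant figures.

After T1: V = 400.00 × 505/672 = 300.60 V.
After T2: V = 300.60 × 1552/1023 = 456.04 V.
I_load = 456.04/123 = 3.7076 A, so P_out = 456.04 × 3.7076 = 1690.8 W.
All ideal ⇒ P_in = P_out, so I_supply = 1690.8/400 = 4.23 A.

I_supply ≈ 4.23 A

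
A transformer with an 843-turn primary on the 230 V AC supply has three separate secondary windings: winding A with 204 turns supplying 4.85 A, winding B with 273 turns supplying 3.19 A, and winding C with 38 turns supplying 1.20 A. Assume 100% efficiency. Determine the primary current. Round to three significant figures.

V_A = 230 × 204/843 = 55.658 V; V_B = 230 × 273/843 = 74.484 V; V_C = 230 × 38/843 = 10.368 V.
P_out = V_A I_A + V_B I_B + V_C I_C = 55.658×4.85 + 74.484×3.19 + 10.368×1.20 = 269.94 + 237.60 + 12.441 = 519.99 W.
Ideal ⇒ P_in = P_out, so I_p = P_out/V_p = 519.99/230 = 2.26 A.

I_p ≈ 2.26 A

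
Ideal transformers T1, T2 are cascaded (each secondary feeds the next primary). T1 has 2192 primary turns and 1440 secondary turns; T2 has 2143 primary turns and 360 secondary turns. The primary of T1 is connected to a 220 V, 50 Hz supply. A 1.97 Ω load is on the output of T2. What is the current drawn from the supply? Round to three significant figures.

I_supply ≈ 1.36 A

After T1: V = 220.00 × 1440/2192 = 144.53 V.
After T2: V = 144.53 × 360/2143 = 24.279 V.
I_load = 24.279/1.97 = 12.324 A, so P_out = 24.279 × 12.324 = 299.22 W.
All ideal ⇒ P_in = P_out, so I_supply = 299.22/220 = 1.36 A.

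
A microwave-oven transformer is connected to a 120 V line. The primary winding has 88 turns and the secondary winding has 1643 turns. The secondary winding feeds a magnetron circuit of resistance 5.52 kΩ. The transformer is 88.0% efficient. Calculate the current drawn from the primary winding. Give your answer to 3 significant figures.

I_p ≈ 8.61 A

V_s = 120 × 1643/88 = 2240.5 V.
I_s = V_s/R = 2240.5/5520 = 0.40588 A.
P_out = V_s I_s = 2240.5 × 0.40588 = 909.35 W.
P_in = P_out/η = 909.35/0.880 = 1033.4 W.
I_p = P_in/V_p = 1033.4/120 = 8.61 A.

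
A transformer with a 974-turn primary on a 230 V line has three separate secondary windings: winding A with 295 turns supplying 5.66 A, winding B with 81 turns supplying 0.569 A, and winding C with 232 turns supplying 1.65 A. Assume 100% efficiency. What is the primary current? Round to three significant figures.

I_p ≈ 2.15 A

V_A = 230 × 295/974 = 69.661 V; V_B = 230 × 81/974 = 19.127 V; V_C = 230 × 232/974 = 54.784 V.
P_out = V_A I_A + V_B I_B + V_C I_C = 69.661×5.66 + 19.127×0.569 + 54.784×1.65 = 394.28 + 10.883 + 90.394 = 495.56 W.
Ideal ⇒ P_in = P_out, so I_p = P_out/V_p = 495.56/230 = 2.15 A.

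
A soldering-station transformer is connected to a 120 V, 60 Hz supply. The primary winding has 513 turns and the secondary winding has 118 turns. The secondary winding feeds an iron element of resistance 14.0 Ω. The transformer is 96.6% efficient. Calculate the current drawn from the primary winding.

V_s = 120 × 118/513 = 27.602 V.
I_s = V_s/R = 27.602/14.0 = 1.9716 A.
P_out = V_s I_s = 27.602 × 1.9716 = 54.421 W.
P_in = P_out/η = 54.421/0.966 = 56.336 W.
I_p = P_in/V_p = 56.336/120 = 0.469 A.

I_p ≈ 0.469 A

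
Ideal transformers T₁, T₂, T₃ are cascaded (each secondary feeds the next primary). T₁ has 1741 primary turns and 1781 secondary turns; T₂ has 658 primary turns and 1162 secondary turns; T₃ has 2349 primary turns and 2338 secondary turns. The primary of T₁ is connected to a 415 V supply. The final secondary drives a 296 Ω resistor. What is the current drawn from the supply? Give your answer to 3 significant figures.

I_supply ≈ 4.53 A

After T₁: V = 415.00 × 1781/1741 = 424.53 V.
After T₂: V = 424.53 × 1162/658 = 749.71 V.
After T₃: V = 749.71 × 2338/2349 = 746.20 V.
I_load = 746.20/296 = 2.5209 A, so P_out = 746.20 × 2.5209 = 1881.1 W.
All ideal ⇒ P_in = P_out, so I_supply = 1881.1/415 = 4.53 A.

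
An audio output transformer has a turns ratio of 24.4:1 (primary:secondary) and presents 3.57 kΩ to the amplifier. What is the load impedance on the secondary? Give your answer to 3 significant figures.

Z_s = Z_p/(N_p/N_s)² = 3570/24.4² = 6.00 Ω.

Z_s ≈ 6.00 Ω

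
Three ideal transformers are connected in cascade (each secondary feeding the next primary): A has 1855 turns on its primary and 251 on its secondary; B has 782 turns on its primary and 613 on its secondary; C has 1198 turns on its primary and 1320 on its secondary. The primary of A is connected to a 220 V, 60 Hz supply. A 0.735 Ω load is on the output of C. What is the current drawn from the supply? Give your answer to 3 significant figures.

I_supply ≈ 4.09 A

After A: V = 220.00 × 251/1855 = 29.768 V.
After B: V = 29.768 × 613/782 = 23.335 V.
After C: V = 23.335 × 1320/1198 = 25.711 V.
I_load = 25.711/0.735 = 34.981 A, so P_out = 25.711 × 34.981 = 899.41 W.
All ideal ⇒ P_in = P_out, so I_supply = 899.41/220 = 4.09 A.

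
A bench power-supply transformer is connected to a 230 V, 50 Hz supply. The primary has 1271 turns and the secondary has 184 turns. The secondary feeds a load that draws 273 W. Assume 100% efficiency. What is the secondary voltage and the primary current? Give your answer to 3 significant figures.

V_s = V_p × N_s/N_p = 230 × 184/1271 = 33.297 V.
I_s = P/V_s = 273/33.297 = 8.1990 A.
I_p = I_s × N_s/N_p = 8.1990 × 184/1271 = 1.19 A.

V_s ≈ 33.3 V, I_p ≈ 1.19 A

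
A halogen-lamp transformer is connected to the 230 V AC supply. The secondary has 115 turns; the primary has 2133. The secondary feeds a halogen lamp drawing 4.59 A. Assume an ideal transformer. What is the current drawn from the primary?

For an ideal transformer I_p N_p = I_s N_s, so I_p = 4.59 × 115/2133 = 0.247 A.

I_p ≈ 0.247 A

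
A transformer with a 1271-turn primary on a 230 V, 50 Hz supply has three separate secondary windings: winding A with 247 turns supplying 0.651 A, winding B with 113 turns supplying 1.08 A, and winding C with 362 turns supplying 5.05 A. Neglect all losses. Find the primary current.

I_p ≈ 1.66 A

V_A = 230 × 247/1271 = 44.697 V; V_B = 230 × 113/1271 = 20.448 V; V_C = 230 × 362/1271 = 65.507 V.
P_out = V_A I_A + V_B I_B + V_C I_C = 44.697×0.651 + 20.448×1.08 + 65.507×5.05 = 29.098 + 22.084 + 330.81 = 381.99 W.
Ideal ⇒ P_in = P_out, so I_p = P_out/V_p = 381.99/230 = 1.66 A.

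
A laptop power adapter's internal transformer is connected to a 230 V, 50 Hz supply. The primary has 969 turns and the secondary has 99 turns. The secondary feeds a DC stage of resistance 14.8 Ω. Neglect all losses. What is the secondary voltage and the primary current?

V_s = V_p × N_s/N_p = 230 × 99/969 = 23.498 V.
I_s = V_s/R = 23.498/14.8 = 1.5877 A.
I_p = I_s × N_s/N_p = 1.5877 × 99/969 = 0.162 A.

V_s ≈ 23.5 V, I_p ≈ 0.162 A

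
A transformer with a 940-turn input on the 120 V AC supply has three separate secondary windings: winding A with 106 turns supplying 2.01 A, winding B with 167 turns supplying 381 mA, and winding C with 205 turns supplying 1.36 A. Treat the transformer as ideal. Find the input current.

I_in ≈ 0.591 A

V_A = 120 × 106/940 = 13.532 V; V_B = 120 × 167/940 = 21.319 V; V_C = 120 × 205/940 = 26.170 V.
P_out = V_A I_A + V_B I_B + V_C I_C = 13.532×2.01 + 21.319×0.381 + 26.170×1.36 = 27.199 + 8.1226 + 35.591 = 70.913 W.
Ideal ⇒ P_in = P_out, so I_in = P_out/V_in = 70.913/120 = 0.591 A.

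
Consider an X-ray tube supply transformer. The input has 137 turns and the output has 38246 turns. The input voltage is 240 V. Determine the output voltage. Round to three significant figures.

V_out/V_in = N_out/N_in, so V_out = 240 × 38246/137 = 67000 V.

V_out ≈ 67000 V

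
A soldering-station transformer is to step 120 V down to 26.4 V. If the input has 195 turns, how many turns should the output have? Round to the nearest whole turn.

N_out = 43 turns

N_out/N_in = V_out/V_in, so N_out = 195 × 26.4/120 = 42.9 ≈ 43 turns.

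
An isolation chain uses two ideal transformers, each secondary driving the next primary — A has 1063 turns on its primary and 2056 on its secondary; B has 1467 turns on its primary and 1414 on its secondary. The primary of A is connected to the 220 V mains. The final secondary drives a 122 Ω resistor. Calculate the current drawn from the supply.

Secondary of A: V = 220.00 × 2056/1063 = 425.51 V.
Secondary of B: V = 425.51 × 1414/1467 = 410.14 V.
I_load = 410.14/122 = 3.3618 A, so P_out = 410.14 × 3.3618 = 1378.8 W.
All ideal ⇒ P_in = P_out, so I_supply = 1378.8/220 = 6.27 A.

I_supply ≈ 6.27 A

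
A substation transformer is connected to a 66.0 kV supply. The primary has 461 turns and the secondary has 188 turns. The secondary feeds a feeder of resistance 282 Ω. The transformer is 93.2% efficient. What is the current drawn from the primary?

V_s = 66000 × 188/461 = 26915 V.
I_s = V_s/R = 26915/282 = 95.445 A.
P_out = V_s I_s = 26915 × 95.445 = 2.5689×10^6 W.
P_in = P_out/η = 2.5689×10^6/0.932 = 2.7564×10^6 W.
I_p = P_in/V_p = 2.7564×10^6/66000 = 41.8 A.

I_p ≈ 41.8 A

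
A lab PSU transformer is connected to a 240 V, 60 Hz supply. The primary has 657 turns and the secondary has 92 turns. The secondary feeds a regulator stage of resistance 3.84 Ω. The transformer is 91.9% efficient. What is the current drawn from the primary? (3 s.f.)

I_p ≈ 1.33 A

V_s = 240 × 92/657 = 33.607 V.
I_s = V_s/R = 33.607/3.84 = 8.7519 A.
P_out = V_s I_s = 33.607 × 8.7519 = 294.13 W.
P_in = P_out/η = 294.13/0.919 = 320.05 W.
I_p = P_in/V_p = 320.05/240 = 1.33 A.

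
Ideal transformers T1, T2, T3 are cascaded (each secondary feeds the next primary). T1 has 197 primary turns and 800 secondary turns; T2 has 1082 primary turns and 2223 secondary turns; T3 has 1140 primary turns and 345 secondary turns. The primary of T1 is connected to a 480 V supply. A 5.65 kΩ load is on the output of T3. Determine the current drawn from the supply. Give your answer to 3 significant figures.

I_supply ≈ 0.542 A

After T1: V = 480.00 × 800/197 = 1949.2 V.
After T2: V = 1949.2 × 2223/1082 = 4004.8 V.
After T3: V = 4004.8 × 345/1140 = 1212.0 V.
I_load = 1212.0/5650 = 0.21451 A, so P_out = 1212.0 × 0.21451 = 259.98 W.
All ideal ⇒ P_in = P_out, so I_supply = 259.98/480 = 0.542 A.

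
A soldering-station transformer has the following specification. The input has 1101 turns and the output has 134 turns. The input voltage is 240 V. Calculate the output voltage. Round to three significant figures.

V_out ≈ 29.2 V

V_out/V_in = N_out/N_in, so V_out = 240 × 134/1101 = 29.2 V.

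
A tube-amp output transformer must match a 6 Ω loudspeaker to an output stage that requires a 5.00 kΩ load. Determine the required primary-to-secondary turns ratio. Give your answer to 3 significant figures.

N_p/N_s ≈ 28.9

Z_p/Z_s = (N_p/N_s)², so N_p/N_s = √(5000/6) = √833 = 28.9.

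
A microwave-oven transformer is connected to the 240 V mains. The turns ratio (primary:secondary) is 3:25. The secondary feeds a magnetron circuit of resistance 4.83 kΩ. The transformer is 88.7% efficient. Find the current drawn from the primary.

I_p ≈ 3.89 A

V_s = 240 × 25/3 = 2000.0 V.
I_s = V_s/R = 2000.0/4830 = 0.41408 A.
P_out = V_s I_s = 2000.0 × 0.41408 = 828.16 W.
P_in = P_out/η = 828.16/0.887 = 933.66 W.
I_p = P_in/V_p = 933.66/240 = 3.89 A.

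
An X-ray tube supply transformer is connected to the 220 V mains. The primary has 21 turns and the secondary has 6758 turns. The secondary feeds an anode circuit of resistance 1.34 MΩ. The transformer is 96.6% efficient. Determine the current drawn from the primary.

V_s = 220 × 6758/21 = 70798 V.
I_s = V_s/R = 70798/(1.34×10^6) = 0.052834 A.
P_out = V_s I_s = 70798 × 0.052834 = 3740.6 W.
P_in = P_out/η = 3740.6/0.966 = 3872.2 W.
I_p = P_in/V_p = 3872.2/220 = 17.6 A.

I_p ≈ 17.6 A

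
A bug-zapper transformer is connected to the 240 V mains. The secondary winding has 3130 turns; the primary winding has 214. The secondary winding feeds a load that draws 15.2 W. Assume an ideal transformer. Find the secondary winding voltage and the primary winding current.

V_s ≈ 3510 V, I_p ≈ 0.0633 A

V_s = V_p × N_s/N_p = 240 × 3130/214 = 3510.3 V.
I_s = P/V_s = 15.2/3510.3 = 0.0043301 A.
I_p = I_s × N_s/N_p = 0.0043301 × 3130/214 = 0.0633 A.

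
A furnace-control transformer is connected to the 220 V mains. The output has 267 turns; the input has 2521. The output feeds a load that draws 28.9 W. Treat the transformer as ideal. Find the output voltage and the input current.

V_out ≈ 23.3 V, I_in ≈ 0.131 A

V_out = V_in × N_out/N_in = 220 × 267/2521 = 23.300 V.
I_out = P/V_out = 28.9/23.300 = 1.2403 A.
I_in = I_out × N_out/N_in = 1.2403 × 267/2521 = 0.131 A.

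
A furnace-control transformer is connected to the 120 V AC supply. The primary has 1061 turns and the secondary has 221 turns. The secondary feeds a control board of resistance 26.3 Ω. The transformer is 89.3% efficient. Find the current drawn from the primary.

I_p ≈ 0.222 A

V_s = 120 × 221/1061 = 24.995 V.
I_s = V_s/R = 24.995/26.3 = 0.95039 A.
P_out = V_s I_s = 24.995 × 0.95039 = 23.755 W.
P_in = P_out/η = 23.755/0.893 = 26.602 W.
I_p = P_in/V_p = 26.602/120 = 0.222 A.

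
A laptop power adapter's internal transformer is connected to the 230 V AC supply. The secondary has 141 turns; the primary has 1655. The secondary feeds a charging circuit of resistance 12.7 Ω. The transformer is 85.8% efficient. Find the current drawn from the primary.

I_p ≈ 0.153 A

V_s = 230 × 141/1655 = 19.595 V.
I_s = V_s/R = 19.595/12.7 = 1.5429 A.
P_out = V_s I_s = 19.595 × 1.5429 = 30.234 W.
P_in = P_out/η = 30.234/0.858 = 35.238 W.
I_p = P_in/V_p = 35.238/230 = 0.153 A.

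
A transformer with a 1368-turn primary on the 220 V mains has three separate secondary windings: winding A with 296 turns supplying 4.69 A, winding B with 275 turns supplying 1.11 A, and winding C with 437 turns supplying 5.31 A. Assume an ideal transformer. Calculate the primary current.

V_A = 220 × 296/1368 = 47.602 V; V_B = 220 × 275/1368 = 44.225 V; V_C = 220 × 437/1368 = 70.278 V.
P_out = V_A I_A + V_B I_B + V_C I_C = 47.602×4.69 + 44.225×1.11 + 70.278×5.31 = 223.25 + 49.090 + 373.17 = 645.52 W.
Ideal ⇒ P_in = P_out, so I_p = P_out/V_p = 645.52/220 = 2.93 A.

I_p ≈ 2.93 A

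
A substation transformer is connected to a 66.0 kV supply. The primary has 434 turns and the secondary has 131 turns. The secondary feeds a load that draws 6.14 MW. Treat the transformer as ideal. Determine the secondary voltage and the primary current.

V_s ≈ 19900 V, I_p ≈ 93.0 A

V_s = V_p × N_s/N_p = 66000 × 131/434 = 19922 V.
I_s = P/V_s = 6.14×10^6/19922 = 308.21 A.
I_p = I_s × N_s/N_p = 308.21 × 131/434 = 93.0 A.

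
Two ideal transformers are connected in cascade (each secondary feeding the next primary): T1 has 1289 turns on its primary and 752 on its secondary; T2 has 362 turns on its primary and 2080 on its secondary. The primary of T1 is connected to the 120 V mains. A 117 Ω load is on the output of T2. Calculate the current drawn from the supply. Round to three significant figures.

Secondary of T1: V = 120.00 × 752/1289 = 70.008 V.
Secondary of T2: V = 70.008 × 2080/362 = 402.25 V.
I_load = 402.25/117 = 3.4381 A, so P_out = 402.25 × 3.4381 = 1383.0 W.
All ideal ⇒ P_in = P_out, so I_supply = 1383.0/120 = 11.5 A.

I_supply ≈ 11.5 A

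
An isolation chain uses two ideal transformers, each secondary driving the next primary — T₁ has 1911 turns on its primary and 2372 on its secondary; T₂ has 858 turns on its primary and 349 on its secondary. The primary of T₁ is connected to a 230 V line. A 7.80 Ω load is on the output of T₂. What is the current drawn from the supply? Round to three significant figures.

After T₁: V = 230.00 × 2372/1911 = 285.48 V.
After T₂: V = 285.48 × 349/858 = 116.12 V.
I_load = 116.12/7.80 = 14.888 A, so P_out = 116.12 × 14.888 = 1728.8 W.
All ideal ⇒ P_in = P_out, so I_supply = 1728.8/230 = 7.52 A.

I_supply ≈ 7.52 A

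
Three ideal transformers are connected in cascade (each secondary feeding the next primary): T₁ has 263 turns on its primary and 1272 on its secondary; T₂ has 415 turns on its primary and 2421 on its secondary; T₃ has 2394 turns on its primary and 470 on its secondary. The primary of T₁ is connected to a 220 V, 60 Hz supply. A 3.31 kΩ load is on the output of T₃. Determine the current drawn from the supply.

I_supply ≈ 2.04 A

After T₁: V = 220.00 × 1272/263 = 1064.0 V.
After T₂: V = 1064.0 × 2421/415 = 6207.3 V.
After T₃: V = 6207.3 × 470/2394 = 1218.6 V.
I_load = 1218.6/3310 = 0.36817 A, so P_out = 1218.6 × 0.36817 = 448.66 W.
All ideal ⇒ P_in = P_out, so I_supply = 448.66/220 = 2.04 A.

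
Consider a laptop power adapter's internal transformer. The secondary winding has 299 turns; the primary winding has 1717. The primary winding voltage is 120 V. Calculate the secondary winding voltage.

V_s/V_p = N_s/N_p, so V_s = 120 × 299/1717 = 20.9 V.

V_s ≈ 20.9 V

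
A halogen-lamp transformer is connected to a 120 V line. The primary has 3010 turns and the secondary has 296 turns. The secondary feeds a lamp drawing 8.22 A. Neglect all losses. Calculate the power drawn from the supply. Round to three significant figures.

I_p = I_s × N_s/N_p = 8.22 × 296/3010 = 0.80835 A.
P = V_p I_p = 120 × 0.80835 = 97.0 W.

P ≈ 97.0 W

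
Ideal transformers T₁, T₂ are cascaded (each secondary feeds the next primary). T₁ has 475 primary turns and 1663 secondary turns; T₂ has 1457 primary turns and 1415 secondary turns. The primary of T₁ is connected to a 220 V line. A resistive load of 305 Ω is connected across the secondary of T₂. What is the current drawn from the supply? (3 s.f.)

I_supply ≈ 8.34 A

After T₁: V = 220.00 × 1663/475 = 770.23 V.
After T₂: V = 770.23 × 1415/1457 = 748.03 V.
I_load = 748.03/305 = 2.4526 A, so P_out = 748.03 × 2.4526 = 1834.6 W.
All ideal ⇒ P_in = P_out, so I_supply = 1834.6/220 = 8.34 A.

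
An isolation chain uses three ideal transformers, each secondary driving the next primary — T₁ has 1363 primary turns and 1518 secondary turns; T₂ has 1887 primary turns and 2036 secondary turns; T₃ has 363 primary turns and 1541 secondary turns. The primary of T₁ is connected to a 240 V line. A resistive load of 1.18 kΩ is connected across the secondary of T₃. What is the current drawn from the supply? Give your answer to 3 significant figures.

After T₁: V = 240.00 × 1518/1363 = 267.29 V.
After T₂: V = 267.29 × 2036/1887 = 288.40 V.
After T₃: V = 288.40 × 1541/363 = 1224.3 V.
I_load = 1224.3/1180 = 1.0375 A, so P_out = 1224.3 × 1.0375 = 1270.3 W.
All ideal ⇒ P_in = P_out, so I_supply = 1270.3/240 = 5.29 A.

I_supply ≈ 5.29 A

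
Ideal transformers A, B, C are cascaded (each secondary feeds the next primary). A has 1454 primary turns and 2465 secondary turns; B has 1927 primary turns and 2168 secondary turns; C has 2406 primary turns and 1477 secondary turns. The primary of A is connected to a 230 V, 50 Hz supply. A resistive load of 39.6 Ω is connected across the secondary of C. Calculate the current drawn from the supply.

Secondary of A: V = 230.00 × 2465/1454 = 389.92 V.
Secondary of B: V = 389.92 × 2168/1927 = 438.69 V.
Secondary of C: V = 438.69 × 1477/2406 = 269.30 V.
I_load = 269.30/39.6 = 6.8006 A, so P_out = 269.30 × 6.8006 = 1831.4 W.
All ideal ⇒ P_in = P_out, so I_supply = 1831.4/230 = 7.96 A.

I_supply ≈ 7.96 A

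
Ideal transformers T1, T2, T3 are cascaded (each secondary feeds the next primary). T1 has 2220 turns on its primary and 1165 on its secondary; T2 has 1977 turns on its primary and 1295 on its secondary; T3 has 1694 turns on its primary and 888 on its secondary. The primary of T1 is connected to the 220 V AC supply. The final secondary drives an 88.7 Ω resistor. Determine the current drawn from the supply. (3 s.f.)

Secondary of T1: V = 220.00 × 1165/2220 = 115.45 V.
Secondary of T2: V = 115.45 × 1295/1977 = 75.624 V.
Secondary of T3: V = 75.624 × 888/1694 = 39.642 V.
I_load = 39.642/88.7 = 0.44693 A, so P_out = 39.642 × 0.44693 = 17.717 W.
All ideal ⇒ P_in = P_out, so I_supply = 17.717/220 = 0.0805 A.

I_supply ≈ 0.0805 A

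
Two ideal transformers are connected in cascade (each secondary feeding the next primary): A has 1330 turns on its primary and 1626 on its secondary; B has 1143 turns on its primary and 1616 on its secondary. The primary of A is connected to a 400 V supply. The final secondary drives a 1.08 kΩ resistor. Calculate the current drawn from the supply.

I_supply ≈ 1.11 A

After A: V = 400.00 × 1626/1330 = 489.02 V.
After B: V = 489.02 × 1616/1143 = 691.39 V.
I_load = 691.39/1080 = 0.64018 A, so P_out = 691.39 × 0.64018 = 442.61 W.
All ideal ⇒ P_in = P_out, so I_supply = 442.61/400 = 1.11 A.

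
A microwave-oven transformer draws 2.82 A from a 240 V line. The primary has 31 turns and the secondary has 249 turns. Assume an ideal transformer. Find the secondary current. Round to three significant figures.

I_s ≈ 0.351 A

I_s/I_p = N_p/N_s, so I_s = 2.82 × 31/249 = 0.351 A.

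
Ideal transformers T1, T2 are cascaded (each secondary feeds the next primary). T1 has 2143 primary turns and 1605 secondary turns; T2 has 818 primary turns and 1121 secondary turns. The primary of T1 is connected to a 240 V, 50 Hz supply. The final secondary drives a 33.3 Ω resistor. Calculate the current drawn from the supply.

I_supply ≈ 7.59 A

After T1: V = 240.00 × 1605/2143 = 179.75 V.
After T2: V = 179.75 × 1121/818 = 246.33 V.
I_load = 246.33/33.3 = 7.3973 A, so P_out = 246.33 × 7.3973 = 1822.2 W.
All ideal ⇒ P_in = P_out, so I_supply = 1822.2/240 = 7.59 A.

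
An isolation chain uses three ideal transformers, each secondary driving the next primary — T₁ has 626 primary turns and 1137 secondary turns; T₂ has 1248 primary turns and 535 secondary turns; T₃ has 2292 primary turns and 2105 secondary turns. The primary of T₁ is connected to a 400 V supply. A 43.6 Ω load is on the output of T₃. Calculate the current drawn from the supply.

I_supply ≈ 4.69 A

Secondary of T₁: V = 400.00 × 1137/626 = 726.52 V.
Secondary of T₂: V = 726.52 × 535/1248 = 311.45 V.
Secondary of T₃: V = 311.45 × 2105/2292 = 286.04 V.
I_load = 286.04/43.6 = 6.5605 A, so P_out = 286.04 × 6.5605 = 1876.5 W.
All ideal ⇒ P_in = P_out, so I_supply = 1876.5/400 = 4.69 A.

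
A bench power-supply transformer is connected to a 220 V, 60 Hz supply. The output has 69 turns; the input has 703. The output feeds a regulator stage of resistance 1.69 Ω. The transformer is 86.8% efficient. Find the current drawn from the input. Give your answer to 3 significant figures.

V_out = 220 × 69/703 = 21.593 V.
I_out = V_out/R = 21.593/1.69 = 12.777 A.
P_out = V_out I_out = 21.593 × 12.777 = 275.90 W.
P_in = P_out/η = 275.90/0.868 = 317.85 W.
I_in = P_in/V_in = 317.85/220 = 1.44 A.

I_in ≈ 1.44 A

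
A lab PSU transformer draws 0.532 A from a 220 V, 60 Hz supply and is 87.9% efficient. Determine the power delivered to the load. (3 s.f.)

P_out ≈ 103 W

P_in = V_p I_p = 220 × 0.532 = 117.04 W.
P_out = η P_in = 0.879 × 117.04 = 103 W.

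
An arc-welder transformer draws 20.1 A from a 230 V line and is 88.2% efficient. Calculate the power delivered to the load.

P_in = V_p I_p = 230 × 20.1 = 4623.0 W.
P_out = η P_in = 0.882 × 4623.0 = 4080 W.

P_out ≈ 4080 W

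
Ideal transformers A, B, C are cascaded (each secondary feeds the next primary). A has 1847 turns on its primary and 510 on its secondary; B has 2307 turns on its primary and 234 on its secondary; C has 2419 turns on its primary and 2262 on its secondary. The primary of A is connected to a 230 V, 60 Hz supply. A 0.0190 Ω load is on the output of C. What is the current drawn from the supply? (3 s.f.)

I_supply ≈ 8.30 A

After A: V = 230.00 × 510/1847 = 63.508 V.
After B: V = 63.508 × 234/2307 = 6.4417 V.
After C: V = 6.4417 × 2262/2419 = 6.0236 V.
I_load = 6.0236/0.0190 = 317.03 A, so P_out = 6.0236 × 317.03 = 1909.7 W.
All ideal ⇒ P_in = P_out, so I_supply = 1909.7/230 = 8.30 A.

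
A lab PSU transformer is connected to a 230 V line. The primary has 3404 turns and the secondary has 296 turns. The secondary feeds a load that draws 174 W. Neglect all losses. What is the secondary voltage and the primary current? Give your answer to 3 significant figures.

V_s = V_p × N_s/N_p = 230 × 296/3404 = 20.000 V.
I_s = P/V_s = 174/20.000 = 8.7000 A.
I_p = I_s × N_s/N_p = 8.7000 × 296/3404 = 0.757 A.

V_s ≈ 20.0 V, I_p ≈ 0.757 A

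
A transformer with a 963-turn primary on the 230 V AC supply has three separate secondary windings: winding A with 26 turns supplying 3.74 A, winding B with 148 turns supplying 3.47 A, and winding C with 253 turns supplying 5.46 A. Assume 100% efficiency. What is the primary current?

V_A = 230 × 26/963 = 6.2098 V; V_B = 230 × 148/963 = 35.348 V; V_C = 230 × 253/963 = 60.426 V.
P_out = V_A I_A + V_B I_B + V_C I_C = 6.2098×3.74 + 35.348×3.47 + 60.426×5.46 = 23.225 + 122.66 + 329.92 = 475.81 W.
Ideal ⇒ P_in = P_out, so I_p = P_out/V_p = 475.81/230 = 2.07 A.

I_p ≈ 2.07 A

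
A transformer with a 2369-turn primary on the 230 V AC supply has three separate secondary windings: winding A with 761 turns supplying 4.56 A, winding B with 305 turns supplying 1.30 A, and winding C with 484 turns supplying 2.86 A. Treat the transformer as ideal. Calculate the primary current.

I_p ≈ 2.22 A

V_A = 230 × 761/2369 = 73.883 V; V_B = 230 × 305/2369 = 29.612 V; V_C = 230 × 484/2369 = 46.990 V.
P_out = V_A I_A + V_B I_B + V_C I_C = 73.883×4.56 + 29.612×1.30 + 46.990×2.86 = 336.91 + 38.495 + 134.39 = 509.80 W.
Ideal ⇒ P_in = P_out, so I_p = P_out/V_p = 509.80/230 = 2.22 A.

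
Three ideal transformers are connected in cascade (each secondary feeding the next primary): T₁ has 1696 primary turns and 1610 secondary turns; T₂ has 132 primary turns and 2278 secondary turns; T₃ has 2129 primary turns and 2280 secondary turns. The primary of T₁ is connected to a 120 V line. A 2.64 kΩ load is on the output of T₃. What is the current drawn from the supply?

I_supply ≈ 14.0 A

Secondary of T₁: V = 120.00 × 1610/1696 = 113.92 V.
Secondary of T₂: V = 113.92 × 2278/132 = 1965.9 V.
Secondary of T₃: V = 1965.9 × 2280/2129 = 2105.3 V.
I_load = 2105.3/2640 = 0.79747 A, so P_out = 2105.3 × 0.79747 = 1678.9 W.
All ideal ⇒ P_in = P_out, so I_supply = 1678.9/120 = 14.0 A.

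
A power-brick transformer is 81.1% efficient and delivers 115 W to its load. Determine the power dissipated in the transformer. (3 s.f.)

P_loss ≈ 26.8 W

P_in = P_out/η = 115/0.811 = 141.800 W.
P_loss = P_in − P_out = 141.800 − 115 = 26.8 W.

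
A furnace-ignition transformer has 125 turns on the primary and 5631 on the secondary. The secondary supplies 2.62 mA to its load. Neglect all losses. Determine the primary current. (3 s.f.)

I_p ≈ 0.118 A

For an ideal transformer I_p/I_s = N_s/N_p, so I_p = 0.00262 × 5631/125 = 0.118 A.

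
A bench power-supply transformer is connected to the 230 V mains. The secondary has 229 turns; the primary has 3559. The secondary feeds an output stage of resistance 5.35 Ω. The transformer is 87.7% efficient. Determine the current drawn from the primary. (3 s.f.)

I_p ≈ 0.203 A

V_s = 230 × 229/3559 = 14.799 V.
I_s = V_s/R = 14.799/5.35 = 2.7662 A.
P_out = V_s I_s = 14.799 × 2.7662 = 40.937 W.
P_in = P_out/η = 40.937/0.877 = 46.679 W.
I_p = P_in/V_p = 46.679/230 = 0.203 A.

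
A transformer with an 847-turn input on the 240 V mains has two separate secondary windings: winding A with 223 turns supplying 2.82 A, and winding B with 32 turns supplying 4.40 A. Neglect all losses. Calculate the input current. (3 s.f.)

V_A = 240 × 223/847 = 63.188 V; V_B = 240 × 32/847 = 9.0673 V.
P_out = V_A I_A + V_B I_B = 63.188×2.82 + 9.0673×4.40 = 178.19 + 39.896 = 218.09 W.
Ideal ⇒ P_in = P_out, so I_in = P_out/V_in = 218.09/240 = 0.909 A.

I_in ≈ 0.909 A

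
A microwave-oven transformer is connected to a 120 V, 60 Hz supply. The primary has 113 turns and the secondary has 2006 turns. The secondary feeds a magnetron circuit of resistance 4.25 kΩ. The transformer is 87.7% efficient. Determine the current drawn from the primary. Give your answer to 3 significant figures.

I_p ≈ 10.1 A

V_s = 120 × 2006/113 = 2130.3 V.
I_s = V_s/R = 2130.3/4250 = 0.50124 A.
P_out = V_s I_s = 2130.3 × 0.50124 = 1067.8 W.
P_in = P_out/η = 1067.8/0.877 = 1217.5 W.
I_p = P_in/V_p = 1217.5/120 = 10.1 A.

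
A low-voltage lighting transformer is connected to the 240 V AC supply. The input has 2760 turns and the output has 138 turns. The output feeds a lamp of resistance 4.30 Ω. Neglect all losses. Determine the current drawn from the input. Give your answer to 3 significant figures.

V_out = V_in × N_out/N_in = 240 × 138/2760 = 12.000 V.
I_out = V_out/R = 12.000/4.30 = 2.7907 A.
For an ideal transformer I_in N_in = I_out N_out, so I_in = 2.7907 × 138/2760 = 0.140 A.

I_in ≈ 0.140 A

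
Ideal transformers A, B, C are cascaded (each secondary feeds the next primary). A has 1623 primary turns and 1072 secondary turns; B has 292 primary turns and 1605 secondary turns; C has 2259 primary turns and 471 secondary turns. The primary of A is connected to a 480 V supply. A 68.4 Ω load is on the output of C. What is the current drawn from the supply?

I_supply ≈ 4.02 A

After A: V = 480.00 × 1072/1623 = 317.04 V.
After B: V = 317.04 × 1605/292 = 1742.6 V.
After C: V = 1742.6 × 471/2259 = 363.34 V.
I_load = 363.34/68.4 = 5.3120 A, so P_out = 363.34 × 5.3120 = 1930.1 W.
All ideal ⇒ P_in = P_out, so I_supply = 1930.1/480 = 4.02 A.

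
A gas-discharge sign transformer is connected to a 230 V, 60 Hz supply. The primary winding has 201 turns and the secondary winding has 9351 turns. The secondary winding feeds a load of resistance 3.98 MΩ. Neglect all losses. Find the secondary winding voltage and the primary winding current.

V_s ≈ 10700 V, I_p ≈ 0.125 A

V_s = V_p × N_s/N_p = 230 × 9351/201 = 10700 V.
I_s = V_s/R = 10700/(3.98×10^6) = 0.0026885 A.
I_p = I_s × N_s/N_p = 0.0026885 × 9351/201 = 0.125 A.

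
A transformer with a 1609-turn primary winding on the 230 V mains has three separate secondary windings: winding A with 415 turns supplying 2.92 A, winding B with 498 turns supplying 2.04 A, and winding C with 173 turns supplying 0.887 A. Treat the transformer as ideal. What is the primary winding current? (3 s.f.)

V_A = 230 × 415/1609 = 59.323 V; V_B = 230 × 498/1609 = 71.187 V; V_C = 230 × 173/1609 = 24.730 V.
P_out = V_A I_A + V_B I_B + V_C I_C = 59.323×2.92 + 71.187×2.04 + 24.730×0.887 = 173.22 + 145.22 + 21.935 = 340.38 W.
Ideal ⇒ P_in = P_out, so I_p = P_out/V_p = 340.38/230 = 1.48 A.

I_p ≈ 1.48 A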